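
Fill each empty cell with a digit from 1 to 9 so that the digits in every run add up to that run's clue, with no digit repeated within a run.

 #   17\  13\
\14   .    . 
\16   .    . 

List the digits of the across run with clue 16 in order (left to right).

16 in 2 cells must be {7,9}; 17 in 2 cells must be {8,9}.
The 16 across and the 17 down share only 9, so R2C1 = 9.
R2C2 = 16 − 9 = 7 completes the 16 across.
R1C1 = 17 − 9 = 8 completes the 17 down.
R1C2 = 14 − 8 = 6 completes the 14 across.

9 7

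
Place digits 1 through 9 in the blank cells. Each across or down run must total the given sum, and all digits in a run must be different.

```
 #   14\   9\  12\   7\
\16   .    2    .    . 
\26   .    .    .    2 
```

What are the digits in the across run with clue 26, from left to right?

8 7 9 2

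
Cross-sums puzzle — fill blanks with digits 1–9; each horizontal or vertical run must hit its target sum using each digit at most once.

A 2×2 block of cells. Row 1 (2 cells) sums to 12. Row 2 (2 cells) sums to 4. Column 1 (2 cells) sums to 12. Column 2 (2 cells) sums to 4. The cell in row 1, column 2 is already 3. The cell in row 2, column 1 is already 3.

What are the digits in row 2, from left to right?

3 1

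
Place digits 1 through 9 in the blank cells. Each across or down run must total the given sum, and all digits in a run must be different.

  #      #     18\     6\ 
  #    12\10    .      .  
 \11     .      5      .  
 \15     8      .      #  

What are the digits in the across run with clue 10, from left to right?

R2C1 = 12 − 8 = 4 completes the 12 down.
R2C3 = 11 − 9 = 2 completes the 11 across.
R3C2 = 15 − 8 = 7 completes the 15 across.
R1C2 = 18 − 12 = 6 completes the 18 down.
R1C3 = 10 − 6 = 4 completes the 10 across.

6 4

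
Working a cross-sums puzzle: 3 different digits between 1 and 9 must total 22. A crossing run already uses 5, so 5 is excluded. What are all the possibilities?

{6,7,9}

3 distinct digits from 1–9 sum between 6 and 24.
Dropping sets that contain 5.
Only one set works: {6,7,9}.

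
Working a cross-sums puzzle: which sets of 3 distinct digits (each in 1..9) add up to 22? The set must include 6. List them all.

3 distinct digits from 1–9 sum between 6 and 24.
Keeping only sets containing 6.
Only one set works: {6,7,9}.

{6,7,9}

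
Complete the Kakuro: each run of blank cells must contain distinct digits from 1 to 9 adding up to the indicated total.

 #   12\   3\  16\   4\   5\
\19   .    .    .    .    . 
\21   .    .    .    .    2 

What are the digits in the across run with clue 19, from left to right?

3 in 2 cells must be {1,2}; 16 in 2 cells must be {7,9}; 4 in 2 cells must be {1,3}.
R1C5 = 5 − 2 = 3 completes the 5 down.
Given what's placed, R2C2 must be 1 to fit the 21 across and 3 down.
R2C4 = 3: the only remaining digit allowed by both the 21 across and the 4 down.
R1C2 = 3 − 1 = 2 completes the 3 down.
R1C4 = 4 − 3 = 1 completes the 4 down.
Nothing is forced directly, so branch on R1C3, whose candidates are 7 or 9. If R1C3 = 7: then R1C1 would have to be in {6} for the 19 across but in {3,4,5,7,8,9} for the 12 down — contradiction. So R1C3 = 9.
R1C1 = 19 − 15 = 4 completes the 19 across.

4 2 9 1 3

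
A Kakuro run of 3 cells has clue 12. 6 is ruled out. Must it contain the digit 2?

No

Counterexample: {1,3,8} sums to 12 under that restriction without using 2.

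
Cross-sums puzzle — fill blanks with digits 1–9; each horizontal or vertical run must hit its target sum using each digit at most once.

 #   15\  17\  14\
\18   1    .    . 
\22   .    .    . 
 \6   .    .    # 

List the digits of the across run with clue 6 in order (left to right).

R3C1 = 5: the only remaining digit allowed by both the 6 across and the 15 down.
R3C2 = 6 − 5 = 1 completes the 6 across.
R1C2 = 9: the only remaining digit allowed by both the 18 across and the 17 down.
R1C3 = 18 − 10 = 8 completes the 18 across.
R2C1 = 15 − 6 = 9 completes the 15 down.
R2C2 = 17 − 10 = 7 completes the 17 down.
R2C3 = 22 − 16 = 6 completes the 22 across.

5 1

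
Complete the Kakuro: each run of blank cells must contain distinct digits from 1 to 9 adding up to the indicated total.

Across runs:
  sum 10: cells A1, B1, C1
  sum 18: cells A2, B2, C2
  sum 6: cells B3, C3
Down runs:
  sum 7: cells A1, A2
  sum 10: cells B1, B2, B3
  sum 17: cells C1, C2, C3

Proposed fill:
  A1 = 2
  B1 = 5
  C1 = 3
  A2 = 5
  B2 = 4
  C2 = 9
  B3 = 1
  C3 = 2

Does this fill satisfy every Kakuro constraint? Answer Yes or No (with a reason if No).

No — the across run B3–C3 sums to 3, not 6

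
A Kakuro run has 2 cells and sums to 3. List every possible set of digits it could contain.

2 distinct digits from 1–9 sum between 3 and 17.
Only one set works: {1,2}.

{1,2}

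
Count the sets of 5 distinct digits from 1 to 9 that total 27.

5 distinct digits from 1–9 sum between 15 and 35.

11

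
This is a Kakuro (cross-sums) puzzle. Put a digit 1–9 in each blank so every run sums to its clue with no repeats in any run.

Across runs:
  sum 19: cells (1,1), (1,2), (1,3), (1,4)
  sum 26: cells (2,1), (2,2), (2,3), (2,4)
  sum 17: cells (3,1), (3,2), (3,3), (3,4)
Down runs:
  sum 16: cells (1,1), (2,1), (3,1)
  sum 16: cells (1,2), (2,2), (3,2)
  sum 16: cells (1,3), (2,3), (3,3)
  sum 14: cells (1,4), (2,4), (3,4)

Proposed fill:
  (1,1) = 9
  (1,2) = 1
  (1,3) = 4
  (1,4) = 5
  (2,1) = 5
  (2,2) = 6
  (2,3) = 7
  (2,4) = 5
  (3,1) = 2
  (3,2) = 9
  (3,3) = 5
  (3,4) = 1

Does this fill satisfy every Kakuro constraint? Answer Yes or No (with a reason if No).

No — the across run (2,1)–(2,4) sums to 23, not 26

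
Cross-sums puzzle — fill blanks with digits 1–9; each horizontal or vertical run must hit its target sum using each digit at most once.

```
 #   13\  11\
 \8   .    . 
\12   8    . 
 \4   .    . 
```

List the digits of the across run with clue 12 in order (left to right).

8 4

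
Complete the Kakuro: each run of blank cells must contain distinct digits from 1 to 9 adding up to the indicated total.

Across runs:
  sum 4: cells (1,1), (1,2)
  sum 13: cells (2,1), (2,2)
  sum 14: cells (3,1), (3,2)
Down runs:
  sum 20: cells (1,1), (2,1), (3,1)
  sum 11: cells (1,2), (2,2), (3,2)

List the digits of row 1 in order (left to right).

4 in 2 cells must be {1,3}.
The 4 across and the 20 down share only 3, so (1,1) = 3.
(1,2) = 4 − 3 = 1 completes the 4 across.
Nothing is forced directly, so branch on (2,1), whose candidates are 8 or 9. If (2,1) = 8: then (2,2) would have to be in {5} for the 13 across but in {2,3,4,6,7,8} for the 11 down — contradiction. So (2,1) = 9.
(2,2) = 13 − 9 = 4 completes the 13 across.
(3,1) = 20 − 12 = 8 completes the 20 down.
(3,2) = 14 − 8 = 6 completes the 14 across.

3 1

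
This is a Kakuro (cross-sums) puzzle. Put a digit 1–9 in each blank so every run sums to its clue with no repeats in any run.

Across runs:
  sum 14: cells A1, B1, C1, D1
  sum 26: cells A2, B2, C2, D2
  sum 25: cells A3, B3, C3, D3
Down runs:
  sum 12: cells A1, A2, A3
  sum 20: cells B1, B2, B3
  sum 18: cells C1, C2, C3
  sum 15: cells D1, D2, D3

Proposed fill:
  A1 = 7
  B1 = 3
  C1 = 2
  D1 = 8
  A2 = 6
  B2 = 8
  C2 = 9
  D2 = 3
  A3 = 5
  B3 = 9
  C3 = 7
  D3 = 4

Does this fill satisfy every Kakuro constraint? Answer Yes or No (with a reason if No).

No — the down run A1–A3 sums to 18, not 12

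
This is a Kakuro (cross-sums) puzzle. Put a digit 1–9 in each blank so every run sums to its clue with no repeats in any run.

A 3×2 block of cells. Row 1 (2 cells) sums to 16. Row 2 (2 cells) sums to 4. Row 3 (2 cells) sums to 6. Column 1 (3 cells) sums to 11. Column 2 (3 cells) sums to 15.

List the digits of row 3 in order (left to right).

16 in 2 cells must be {7,9}; 4 in 2 cells must be {1,3}.
The 16 across and the 11 down share only 7, so (1,1) = 7.
(1,2) = 16 − 7 = 9 completes the 16 across.
Given what's placed, (2,2) must be 1 to fit the 4 across and 15 down.
(3,1) = 1: the only remaining digit allowed by both the 6 across and the 11 down.
(3,2) = 6 − 1 = 5 completes the 6 across.
(2,1) = 4 − 1 = 3 completes the 4 across.

1 5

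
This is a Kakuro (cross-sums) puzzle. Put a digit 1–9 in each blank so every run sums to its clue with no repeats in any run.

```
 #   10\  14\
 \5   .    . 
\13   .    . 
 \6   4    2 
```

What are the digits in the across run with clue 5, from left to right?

R1C1 = 1: the only remaining digit allowed by both the 5 across and the 10 down.
R1C2 = 5 − 1 = 4 completes the 5 across.
R2C1 = 10 − 5 = 5 completes the 10 down.
R2C2 = 13 − 5 = 8 completes the 13 across.

1 4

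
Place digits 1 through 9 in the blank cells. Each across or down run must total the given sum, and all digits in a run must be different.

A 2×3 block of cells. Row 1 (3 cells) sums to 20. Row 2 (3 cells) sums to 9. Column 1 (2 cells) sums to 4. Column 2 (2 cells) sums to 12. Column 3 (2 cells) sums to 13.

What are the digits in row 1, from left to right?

3 9 8

4 in 2 cells must be {1,3}.
The 20 across and the 4 down share only 3, so (1,1) = 3.
(2,1) = 4 − 3 = 1 completes the 4 down.
Nothing is forced directly, so branch on (2,2), whose candidates are 3 or 5. If (2,2) = 5: then (1,2) would have to be in {8,9} for the 20 across but in {7} for the 12 down — contradiction. So (2,2) = 3.
(1,2) = 12 − 3 = 9 completes the 12 down.
(1,3) = 20 − 12 = 8 completes the 20 across.
(2,3) = 9 − 4 = 5 completes the 9 across.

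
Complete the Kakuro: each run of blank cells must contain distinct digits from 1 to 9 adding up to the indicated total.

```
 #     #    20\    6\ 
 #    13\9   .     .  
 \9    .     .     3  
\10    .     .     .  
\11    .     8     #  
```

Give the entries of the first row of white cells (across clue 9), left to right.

7 2

6 in 3 cells must be {1,2,3}.
R4C1 = 11 − 8 = 3 completes the 11 across.
No cell is forced outright now. R1C3 can only be 1 or 2 (the digits allowed by both its 9 across and its 6 down). If R1C3 = 1: then R1C2 would have to be in {8} for the 9 across but in {1,2,3,4,5,6,7,9} for the 20 down — contradiction. So R1C3 = 2.
R1C2 = 9 − 2 = 7 completes the 9 across.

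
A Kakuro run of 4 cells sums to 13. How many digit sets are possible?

4 distinct digits from 1–9 sum between 10 and 30.
Enumerating: {1,2,3,7}, {1,2,4,6}, {1,3,4,5}.

3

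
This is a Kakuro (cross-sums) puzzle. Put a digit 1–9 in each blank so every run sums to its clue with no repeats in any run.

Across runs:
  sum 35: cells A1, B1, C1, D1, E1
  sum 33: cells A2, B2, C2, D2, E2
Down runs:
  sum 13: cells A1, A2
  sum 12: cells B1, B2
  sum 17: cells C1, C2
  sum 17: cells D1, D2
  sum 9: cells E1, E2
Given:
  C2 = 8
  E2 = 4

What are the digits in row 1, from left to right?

6 7 9 8 5

35 in 5 cells must be {5,6,7,8,9}; 17 in 2 cells must be {8,9}.
C1 = 17 − 8 = 9 completes the 17 down.
Given what's placed, D1 must be 8 to fit the 35 across and 17 down.
E1 = 9 − 4 = 5 completes the 9 down.
D2 = 17 − 8 = 9 completes the 17 down.
Given what's placed, B1 must be 7 to fit the 35 across and 12 down.
B2 = 12 − 7 = 5 completes the 12 down.
A1 = 35 − 29 = 6 completes the 35 across.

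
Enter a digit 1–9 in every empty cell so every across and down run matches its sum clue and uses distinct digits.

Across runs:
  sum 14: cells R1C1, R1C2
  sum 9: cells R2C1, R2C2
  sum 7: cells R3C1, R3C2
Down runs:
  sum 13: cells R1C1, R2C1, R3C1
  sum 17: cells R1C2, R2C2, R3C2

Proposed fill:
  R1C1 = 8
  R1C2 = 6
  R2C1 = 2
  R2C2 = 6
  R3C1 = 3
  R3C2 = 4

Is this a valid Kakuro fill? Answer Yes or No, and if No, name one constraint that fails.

No — the across run R2C1–R2C2 sums to 8, not 9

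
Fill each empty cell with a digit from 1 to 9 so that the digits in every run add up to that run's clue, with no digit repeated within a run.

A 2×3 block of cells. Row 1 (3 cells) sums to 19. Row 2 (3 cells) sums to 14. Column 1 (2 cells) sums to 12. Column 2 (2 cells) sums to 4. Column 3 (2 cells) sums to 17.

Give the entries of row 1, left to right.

7 3 9

4 in 2 cells must be {1,3}; 17 in 2 cells must be {8,9}.
The 19 across and the 4 down share only 3, so (1,2) = 3.
Given what's placed, (1,3) must be 9 to fit the 19 across and 17 down.
(2,2) = 4 − 3 = 1 completes the 4 down.
(2,3) = 17 − 9 = 8 completes the 17 down.
(1,1) = 19 − 12 = 7 completes the 19 across.
(2,1) = 14 − 9 = 5 completes the 14 across.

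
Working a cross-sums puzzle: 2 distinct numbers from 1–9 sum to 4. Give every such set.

{1,3}

2 distinct digits from 1–9 sum between 3 and 17.
Only one set works: {1,3}.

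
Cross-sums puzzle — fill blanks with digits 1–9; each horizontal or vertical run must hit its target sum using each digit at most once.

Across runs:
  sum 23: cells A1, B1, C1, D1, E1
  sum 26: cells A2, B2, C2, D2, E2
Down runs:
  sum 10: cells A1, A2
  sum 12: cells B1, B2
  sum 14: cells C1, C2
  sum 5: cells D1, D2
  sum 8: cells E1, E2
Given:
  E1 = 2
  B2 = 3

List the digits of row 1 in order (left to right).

3, 9, 5, 4, 2

B1 = 12 − 3 = 9 completes the 12 down.
E2 = 8 − 2 = 6 completes the 8 down.
Nothing is forced directly, so branch on C1, whose candidates are 5 or 6 or 8. If C1 = 6: that forces A1 = 1, after which D1 would have to be in {5} for the 23 across but in {1,2,3,4} for the 5 down — contradiction. If C1 = 8: then C2 would have to be in {1,2,4,5,7,8,9} for the 26 across but in {6} for the 14 down — contradiction. So C1 = 5.
C2 = 14 − 5 = 9 completes the 14 down.
Given what's placed, D2 must be 1 to fit the 26 across and 5 down.
D1 = 5 − 1 = 4 completes the 5 down.
A2 = 26 − 19 = 7 completes the 26 across.
A1 = 23 − 20 = 3 completes the 23 across.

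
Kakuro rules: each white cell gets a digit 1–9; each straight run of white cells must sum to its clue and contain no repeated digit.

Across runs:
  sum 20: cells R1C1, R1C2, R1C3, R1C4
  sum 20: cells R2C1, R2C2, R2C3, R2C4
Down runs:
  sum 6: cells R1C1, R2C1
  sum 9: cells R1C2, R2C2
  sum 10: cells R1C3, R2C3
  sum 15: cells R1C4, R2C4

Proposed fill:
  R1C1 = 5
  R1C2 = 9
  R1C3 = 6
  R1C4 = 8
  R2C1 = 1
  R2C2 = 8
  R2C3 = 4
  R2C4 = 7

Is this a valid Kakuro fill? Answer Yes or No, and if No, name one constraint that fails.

No — the across run R1C1–R1C4 sums to 28, not 20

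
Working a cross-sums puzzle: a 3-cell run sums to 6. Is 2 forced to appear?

Yes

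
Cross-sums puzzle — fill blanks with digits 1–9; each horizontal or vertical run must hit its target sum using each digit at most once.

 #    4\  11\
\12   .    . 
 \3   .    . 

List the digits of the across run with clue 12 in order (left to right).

3, 9

3 in 2 cells must be {1,2}; 4 in 2 cells must be {1,3}.
The 12 across and the 4 down share only 3, so R1C1 = 3.
R1C2 = 12 − 3 = 9 completes the 12 across.
R2C1 = 4 − 3 = 1 completes the 4 down.
R2C2 = 3 − 1 = 2 completes the 3 across.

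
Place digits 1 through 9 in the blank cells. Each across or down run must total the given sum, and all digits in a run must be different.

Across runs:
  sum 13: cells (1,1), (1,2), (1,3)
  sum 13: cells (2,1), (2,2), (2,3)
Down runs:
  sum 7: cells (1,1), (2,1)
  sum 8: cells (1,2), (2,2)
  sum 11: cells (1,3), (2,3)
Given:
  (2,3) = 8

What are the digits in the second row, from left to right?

(1,3) = 11 − 8 = 3 completes the 11 down.
No cell is forced outright now. (1,2) can only be 1 or 2 or 6 (the digits allowed by both its 13 across and its 8 down). If (1,2) = 1: then (1,1) would have to be in {9} for the 13 across but in {1,2,3,4,5,6} for the 7 down — contradiction. If (1,2) = 2: then (1,1) would have to be in {8} for the 13 across but in {1,2,3,4,5,6} for the 7 down — contradiction. So (1,2) = 6.
(1,1) = 13 − 9 = 4 completes the 13 across.
(2,1) = 7 − 4 = 3 completes the 7 down.
(2,2) = 13 − 11 = 2 completes the 13 across.

3, 2, 8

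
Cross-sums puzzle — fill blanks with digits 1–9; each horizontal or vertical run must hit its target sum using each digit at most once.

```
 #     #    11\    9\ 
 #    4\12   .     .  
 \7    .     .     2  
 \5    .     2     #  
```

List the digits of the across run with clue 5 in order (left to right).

7 in 3 cells must be {1,2,4}; 4 in 2 cells must be {1,3}.
R1C3 = 9 − 2 = 7 completes the 9 down.
R2C1 = 1: the only remaining digit allowed by both the 7 across and the 4 down.
R2C2 = 7 − 3 = 4 completes the 7 across.
R3C1 = 5 − 2 = 3 completes the 5 across.
R1C2 = 12 − 7 = 5 completes the 12 across.

3, 2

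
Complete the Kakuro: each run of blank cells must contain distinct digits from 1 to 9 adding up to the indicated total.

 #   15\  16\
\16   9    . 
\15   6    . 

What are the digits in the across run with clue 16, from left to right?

9 7

16 in 2 cells must be {7,9}.
R1C2 = 16 − 9 = 7 completes the 16 across.
R2C2 = 15 − 6 = 9 completes the 15 across.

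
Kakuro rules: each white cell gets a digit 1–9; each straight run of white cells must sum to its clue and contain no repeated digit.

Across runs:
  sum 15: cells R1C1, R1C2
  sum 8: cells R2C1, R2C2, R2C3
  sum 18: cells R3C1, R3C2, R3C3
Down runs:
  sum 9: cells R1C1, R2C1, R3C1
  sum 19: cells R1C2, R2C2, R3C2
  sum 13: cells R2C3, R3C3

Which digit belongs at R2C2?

3

Only 6 fits R1C1 under both its across sum 15 and down sum 9.
R1C2 = 15 − 6 = 9 completes the 15 across.
Nothing is forced directly, so branch on R2C1, whose candidates are 1 or 2. If R2C1 = 2: then R2C2 would have to be in {1,5} for the 8 across but in {2,3,4,6,7,8} for the 19 down — contradiction. So R2C1 = 1.
R3C1 = 9 − 7 = 2 completes the 9 down.
R3C2 = 7: the only remaining digit allowed by both the 18 across and the 19 down.
R3C3 = 18 − 9 = 9 completes the 18 across.
R2C2 = 19 − 16 = 3 completes the 19 down.
R2C3 = 8 − 4 = 4 completes the 8 across.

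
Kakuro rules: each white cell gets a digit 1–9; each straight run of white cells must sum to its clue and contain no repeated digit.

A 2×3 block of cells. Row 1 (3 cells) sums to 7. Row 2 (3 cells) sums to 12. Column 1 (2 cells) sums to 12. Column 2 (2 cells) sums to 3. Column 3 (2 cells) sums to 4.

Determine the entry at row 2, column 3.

7 in 3 cells must be {1,2,4}; 3 in 2 cells must be {1,2}; 4 in 2 cells must be {1,3}.
The 7 across and the 12 down share only 4, so (1,1) = 4.
Given what's placed, (1,3) must be 1 to fit the 7 across and 4 down.
(2,1) = 12 − 4 = 8 completes the 12 down.
(2,2) = 1: the only remaining digit allowed by both the 12 across and the 3 down.
(2,3) = 12 − 9 = 3 completes the 12 across.
(1,2) = 7 − 5 = 2 completes the 7 across.

3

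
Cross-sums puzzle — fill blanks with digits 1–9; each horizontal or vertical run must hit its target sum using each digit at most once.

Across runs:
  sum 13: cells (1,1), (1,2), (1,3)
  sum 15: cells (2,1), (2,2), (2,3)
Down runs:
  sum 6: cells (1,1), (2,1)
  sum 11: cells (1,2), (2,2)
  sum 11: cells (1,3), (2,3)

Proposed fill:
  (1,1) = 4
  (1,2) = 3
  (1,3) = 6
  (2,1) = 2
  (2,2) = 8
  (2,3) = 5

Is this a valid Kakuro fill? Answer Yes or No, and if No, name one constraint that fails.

Across: 4+3+6=13; 2+8+5=15. Down: 4+2=6; 3+8=11; 6+5=11. No digit repeats within any run.

Yes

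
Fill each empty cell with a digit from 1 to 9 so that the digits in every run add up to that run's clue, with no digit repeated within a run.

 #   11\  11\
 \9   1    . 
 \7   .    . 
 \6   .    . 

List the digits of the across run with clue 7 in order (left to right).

R1C2 = 9 − 1 = 8 completes the 9 across.
Nothing is forced directly, so branch on R2C2, whose candidates are 1 or 2. If R2C2 = 2: then R2C1 would have to be in {5} for the 7 across but in {2,3,4,6,7,8} for the 11 down — contradiction. So R2C2 = 1.
R2C1 = 7 − 1 = 6 completes the 7 across.
R3C1 = 11 − 7 = 4 completes the 11 down.
R3C2 = 6 − 4 = 2 completes the 6 across.

6 1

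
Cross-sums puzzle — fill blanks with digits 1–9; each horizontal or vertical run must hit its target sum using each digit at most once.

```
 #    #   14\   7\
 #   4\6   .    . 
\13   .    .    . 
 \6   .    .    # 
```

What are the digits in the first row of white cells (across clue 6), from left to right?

4 in 2 cells must be {1,3}.
The 6 across and the 4 down share only 1, so R3C1 = 1.
R3C2 = 6 − 1 = 5 completes the 6 across.
R2C1 = 4 − 1 = 3 completes the 4 down.
No cell is forced outright now. R1C2 can only be 1 or 2 (the digits allowed by both its 6 across and its 14 down). If R1C2 = 2: that forces R1C3 = 4, after which R2C2 would have to be in {1,2,4,6,8,9} for the 13 across but in {7} for the 14 down — contradiction. So R1C2 = 1.
R1C3 = 6 − 1 = 5 completes the 6 across.
R2C2 = 14 − 6 = 8 completes the 14 down.
R2C3 = 13 − 11 = 2 completes the 13 across.

1 5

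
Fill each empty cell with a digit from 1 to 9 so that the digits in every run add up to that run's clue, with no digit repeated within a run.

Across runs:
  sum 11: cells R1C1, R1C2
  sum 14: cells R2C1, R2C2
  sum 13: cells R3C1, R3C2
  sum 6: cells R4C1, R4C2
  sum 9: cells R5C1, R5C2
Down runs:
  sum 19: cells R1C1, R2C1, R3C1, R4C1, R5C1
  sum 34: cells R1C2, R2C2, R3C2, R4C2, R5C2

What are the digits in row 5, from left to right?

34 in 5 cells must be {4,6,7,8,9}.
Only 4 fits R4C2 under both its across sum 6 and down sum 34.
R4C1 = 6 − 4 = 2 completes the 6 across.
Nothing is forced directly, so branch on R2C2, whose candidates are 6 or 8 or 9. If R2C2 = 6: that forces R2C1 = 8, R3C1 = 5, R3C2 = 8, R5C2 = 7, R1C1 = 3, after which R1C2 would have to be in {8} for the 11 across but in {9} for the 34 down — contradiction. If R2C2 = 8: that forces R2C1 = 6, R3C1 = 7, R3C2 = 6, R5C2 = 7, R1C1 = 3, after which R1C2 would have to be in {8} for the 11 across but in {9} for the 34 down — contradiction. So R2C2 = 9.
R2C1 = 14 − 9 = 5 completes the 14 across.
No cell is forced outright now. R3C2 can only be 6 or 7 or 8 (the digits allowed by both its 13 across and its 34 down). If R3C2 = 7: then R3C1 would have to be in {6} for the 13 across but in {1,3,4,7,8} for the 19 down — contradiction. If R3C2 = 8: then R3C1 would have to be in {5} for the 13 across but in {1,3,4,7,8} for the 19 down — contradiction. So R3C2 = 6.
R3C1 = 13 − 6 = 7 completes the 13 across.
Given what's placed, R1C1 must be 4 to fit the 11 across and 19 down.
R1C2 = 11 − 4 = 7 completes the 11 across.
R5C1 = 19 − 18 = 1 completes the 19 down.
R5C2 = 9 − 1 = 8 completes the 9 across.

1 8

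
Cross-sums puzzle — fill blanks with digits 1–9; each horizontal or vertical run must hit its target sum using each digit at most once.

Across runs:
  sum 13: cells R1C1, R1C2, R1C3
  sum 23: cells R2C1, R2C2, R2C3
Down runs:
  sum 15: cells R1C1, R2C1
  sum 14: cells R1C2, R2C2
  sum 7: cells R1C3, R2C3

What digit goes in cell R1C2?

5

23 in 3 cells must be {6,8,9}.
The 23 across and the 7 down share only 6, so R2C3 = 6.
R1C3 = 7 − 6 = 1 completes the 7 down.
Nothing is forced directly, so branch on R2C1, whose candidates are 8 or 9. If R2C1 = 9: then R1C1 would have to be in {3,4,5,7,8,9} for the 13 across but in {6} for the 15 down — contradiction. So R2C1 = 8.
R1C1 = 15 − 8 = 7 completes the 15 down.
R1C2 = 13 − 8 = 5 completes the 13 across.
R2C2 = 23 − 14 = 9 completes the 23 across.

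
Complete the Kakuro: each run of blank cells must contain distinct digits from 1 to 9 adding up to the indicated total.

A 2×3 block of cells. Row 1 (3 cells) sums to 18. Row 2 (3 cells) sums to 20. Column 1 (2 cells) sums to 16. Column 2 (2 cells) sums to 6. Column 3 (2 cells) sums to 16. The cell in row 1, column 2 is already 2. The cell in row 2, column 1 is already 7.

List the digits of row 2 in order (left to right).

16 in 2 cells must be {7,9}.
(1,1) = 16 − 7 = 9 completes the 16 down.
(1,3) = 18 − 11 = 7 completes the 18 across.
(2,2) = 6 − 2 = 4 completes the 6 down.
(2,3) = 20 − 11 = 9 completes the 20 across.

7, 4, 9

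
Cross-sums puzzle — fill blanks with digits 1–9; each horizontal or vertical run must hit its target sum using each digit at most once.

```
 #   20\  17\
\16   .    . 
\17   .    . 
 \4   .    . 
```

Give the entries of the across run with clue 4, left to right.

16 in 2 cells must be {7,9}; 17 in 2 cells must be {8,9}; 4 in 2 cells must be {1,3}.
The 4 across and the 20 down share only 3, so R3C1 = 3.
R3C2 = 4 − 3 = 1 completes the 4 across.
Given what's placed, R1C1 must be 9 to fit the 16 across and 20 down.
R1C2 = 16 − 9 = 7 completes the 16 across.
R2C1 = 20 − 12 = 8 completes the 20 down.
R2C2 = 17 − 8 = 9 completes the 17 across.

3 1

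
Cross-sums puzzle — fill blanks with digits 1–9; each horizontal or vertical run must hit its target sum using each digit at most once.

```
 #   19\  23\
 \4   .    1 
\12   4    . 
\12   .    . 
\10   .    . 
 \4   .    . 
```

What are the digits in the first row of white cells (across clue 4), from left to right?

4 in 2 cells must be {1,3}.
R1C1 = 4 − 1 = 3 completes the 4 across.

3 1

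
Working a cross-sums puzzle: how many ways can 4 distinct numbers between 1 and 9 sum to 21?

11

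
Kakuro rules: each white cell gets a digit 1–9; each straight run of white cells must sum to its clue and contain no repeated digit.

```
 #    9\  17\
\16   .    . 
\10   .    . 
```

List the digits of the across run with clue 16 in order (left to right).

16 in 2 cells must be {7,9}; 17 in 2 cells must be {8,9}.
The 16 across and the 9 down share only 7, so R1C1 = 7.
R1C2 = 16 − 7 = 9 completes the 16 across.
R2C1 = 9 − 7 = 2 completes the 9 down.
R2C2 = 10 − 2 = 8 completes the 10 across.

7, 9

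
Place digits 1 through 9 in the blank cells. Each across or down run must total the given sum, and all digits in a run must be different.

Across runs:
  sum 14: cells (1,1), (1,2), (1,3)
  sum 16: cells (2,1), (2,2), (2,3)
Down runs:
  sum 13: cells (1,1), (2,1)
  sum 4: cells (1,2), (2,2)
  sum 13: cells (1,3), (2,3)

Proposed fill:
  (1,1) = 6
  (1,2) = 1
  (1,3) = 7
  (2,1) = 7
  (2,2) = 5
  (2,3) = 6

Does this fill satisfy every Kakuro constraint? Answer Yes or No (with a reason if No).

No — the across run (2,1)–(2,3) sums to 18, not 16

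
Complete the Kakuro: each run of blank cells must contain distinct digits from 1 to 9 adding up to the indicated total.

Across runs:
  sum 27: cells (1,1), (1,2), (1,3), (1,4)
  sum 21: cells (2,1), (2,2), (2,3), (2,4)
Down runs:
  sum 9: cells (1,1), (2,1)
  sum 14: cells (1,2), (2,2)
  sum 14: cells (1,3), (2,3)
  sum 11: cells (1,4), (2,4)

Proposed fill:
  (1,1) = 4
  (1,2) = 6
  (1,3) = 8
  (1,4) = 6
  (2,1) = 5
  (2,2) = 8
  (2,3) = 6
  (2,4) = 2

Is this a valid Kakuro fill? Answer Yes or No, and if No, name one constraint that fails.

No — the down run (1,4)–(2,4) sums to 8, not 11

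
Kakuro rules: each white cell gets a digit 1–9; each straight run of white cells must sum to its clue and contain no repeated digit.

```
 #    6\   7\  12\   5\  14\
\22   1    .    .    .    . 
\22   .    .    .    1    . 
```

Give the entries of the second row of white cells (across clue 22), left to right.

5 4 3 1 9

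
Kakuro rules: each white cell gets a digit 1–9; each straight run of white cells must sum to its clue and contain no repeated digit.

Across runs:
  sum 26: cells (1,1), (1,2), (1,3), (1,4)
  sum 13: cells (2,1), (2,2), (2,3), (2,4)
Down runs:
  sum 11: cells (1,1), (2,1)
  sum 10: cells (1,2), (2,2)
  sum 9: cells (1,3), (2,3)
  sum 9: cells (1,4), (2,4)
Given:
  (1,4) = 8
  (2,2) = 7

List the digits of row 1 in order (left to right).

9 3 6 8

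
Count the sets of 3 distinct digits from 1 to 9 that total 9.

3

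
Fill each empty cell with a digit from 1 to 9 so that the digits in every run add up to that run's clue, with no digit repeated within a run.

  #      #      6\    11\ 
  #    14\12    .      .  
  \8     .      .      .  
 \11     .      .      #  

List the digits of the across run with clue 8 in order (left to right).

5, 1, 2

6 in 3 cells must be {1,2,3}.
The 12 across and the 6 down share only 3, so R1C2 = 3.
R1C3 = 12 − 3 = 9 completes the 12 across.
Intersecting the 8 across with the 14 down forces R2C1 = 5.
R2C3 = 11 − 9 = 2 completes the 11 down.
R3C1 = 14 − 5 = 9 completes the 14 down.
R3C2 = 11 − 9 = 2 completes the 11 across.
R2C2 = 8 − 7 = 1 completes the 8 across.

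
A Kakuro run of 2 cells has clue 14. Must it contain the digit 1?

Counterexample: {5,9} sums to 14 without using 1.

No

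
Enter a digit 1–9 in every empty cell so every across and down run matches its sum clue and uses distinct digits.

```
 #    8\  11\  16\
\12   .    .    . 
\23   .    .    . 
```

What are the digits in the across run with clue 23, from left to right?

6 8 9

23 in 3 cells must be {6,8,9}; 16 in 2 cells must be {7,9}.
The 23 across and the 8 down share only 6, so R2C1 = 6.
Given what's placed, R2C3 must be 9 to fit the 23 across and 16 down.
R1C1 = 8 − 6 = 2 completes the 8 down.
R1C3 = 16 − 9 = 7 completes the 16 down.
R2C2 = 23 − 15 = 8 completes the 23 across.
R1C2 = 12 − 9 = 3 completes the 12 across.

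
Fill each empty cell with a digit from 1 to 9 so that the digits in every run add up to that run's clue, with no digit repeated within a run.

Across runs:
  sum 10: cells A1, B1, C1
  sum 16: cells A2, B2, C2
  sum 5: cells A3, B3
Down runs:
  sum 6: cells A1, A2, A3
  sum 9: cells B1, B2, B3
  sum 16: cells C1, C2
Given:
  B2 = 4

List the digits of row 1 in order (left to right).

1 2 7

6 in 3 cells must be {1,2,3}; 16 in 2 cells must be {7,9}.
C1 = 7: only digit in both the 10-across and 16-down candidate sets.
Given what's placed, A2 must be 3 to fit the 16 across and 6 down.
C2 = 16 − 7 = 9 completes the 16 across.
Given what's placed, B1 must be 2 to fit the 10 across and 9 down.
B3 = 9 − 6 = 3 completes the 9 down.
A1 = 10 − 9 = 1 completes the 10 across.
A3 = 5 − 3 = 2 completes the 5 across.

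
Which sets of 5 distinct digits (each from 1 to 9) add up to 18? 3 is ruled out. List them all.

{1,2,4,5,6}

5 distinct digits from 1–9 sum between 15 and 35.
Dropping sets that contain 3.
Only one set works: {1,2,4,5,6}.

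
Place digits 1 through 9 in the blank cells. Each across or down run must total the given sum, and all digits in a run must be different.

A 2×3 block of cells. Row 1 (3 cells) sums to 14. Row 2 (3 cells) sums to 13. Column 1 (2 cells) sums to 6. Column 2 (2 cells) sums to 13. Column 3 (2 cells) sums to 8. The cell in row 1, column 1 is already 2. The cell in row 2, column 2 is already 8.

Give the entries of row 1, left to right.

2, 5, 7

(1,2) = 13 − 8 = 5 completes the 13 down.
(1,3) = 14 − 7 = 7 completes the 14 across.
(2,1) = 6 − 2 = 4 completes the 6 down.
(2,3) = 13 − 12 = 1 completes the 13 across.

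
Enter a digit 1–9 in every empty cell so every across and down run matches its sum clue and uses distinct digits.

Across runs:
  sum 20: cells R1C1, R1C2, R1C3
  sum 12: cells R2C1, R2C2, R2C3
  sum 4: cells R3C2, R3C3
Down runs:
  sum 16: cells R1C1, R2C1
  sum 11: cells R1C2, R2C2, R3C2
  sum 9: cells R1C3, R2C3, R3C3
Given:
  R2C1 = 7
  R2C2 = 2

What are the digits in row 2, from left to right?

4 in 2 cells must be {1,3}; 16 in 2 cells must be {7,9}.
R1C1 = 16 − 7 = 9 completes the 16 down.
R2C3 = 12 − 9 = 3 completes the 12 across.
Given what's placed, R3C3 must be 1 to fit the 4 across and 9 down.
R1C3 = 9 − 4 = 5 completes the 9 down.
R3C2 = 4 − 1 = 3 completes the 4 across.
R1C2 = 20 − 14 = 6 completes the 20 across.

7, 2, 3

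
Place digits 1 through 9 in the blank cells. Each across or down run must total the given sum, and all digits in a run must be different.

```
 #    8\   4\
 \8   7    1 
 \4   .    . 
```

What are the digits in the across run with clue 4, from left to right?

1 3

4 in 2 cells must be {1,3}.
R2C1 = 8 − 7 = 1 completes the 8 down.
R2C2 = 4 − 1 = 3 completes the 4 across.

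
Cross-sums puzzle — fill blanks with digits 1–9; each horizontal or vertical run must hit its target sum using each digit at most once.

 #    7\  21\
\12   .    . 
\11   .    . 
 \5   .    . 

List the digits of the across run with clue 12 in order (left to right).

4 8

7 in 3 cells must be {1,2,4}.
The 12 across and the 7 down share only 4, so R1C1 = 4.
R1C2 = 12 − 4 = 8 completes the 12 across.
Given what's placed, R2C1 must be 2 to fit the 11 across and 7 down.
R2C2 = 11 − 2 = 9 completes the 11 across.
R3C1 = 7 − 6 = 1 completes the 7 down.
R3C2 = 5 − 1 = 4 completes the 5 across.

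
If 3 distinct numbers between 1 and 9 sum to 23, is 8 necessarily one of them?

Yes

The only way to make 23 from 3 distinct digits is {6,8,9}, which contains 8.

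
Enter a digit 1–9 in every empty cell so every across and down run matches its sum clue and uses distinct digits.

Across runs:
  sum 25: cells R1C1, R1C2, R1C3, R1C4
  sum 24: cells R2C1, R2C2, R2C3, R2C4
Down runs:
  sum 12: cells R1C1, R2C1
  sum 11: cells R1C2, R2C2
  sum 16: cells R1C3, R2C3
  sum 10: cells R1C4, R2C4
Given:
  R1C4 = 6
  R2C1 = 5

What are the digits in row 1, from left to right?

16 in 2 cells must be {7,9}.
R1C1 = 12 − 5 = 7 completes the 12 down.
R1C3 = 9: the only remaining digit allowed by both the 25 across and the 16 down.
R2C3 = 16 − 9 = 7 completes the 16 down.
R2C4 = 10 − 6 = 4 completes the 10 down.
R1C2 = 25 − 22 = 3 completes the 25 across.
R2C2 = 24 − 16 = 8 completes the 24 across.

7, 3, 9, 6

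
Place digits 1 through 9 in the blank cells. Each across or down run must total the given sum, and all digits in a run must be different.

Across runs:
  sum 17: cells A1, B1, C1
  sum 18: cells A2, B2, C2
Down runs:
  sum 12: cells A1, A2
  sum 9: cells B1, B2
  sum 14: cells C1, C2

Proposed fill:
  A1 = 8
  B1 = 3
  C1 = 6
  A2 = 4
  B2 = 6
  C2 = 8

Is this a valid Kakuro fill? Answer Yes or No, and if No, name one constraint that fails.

Yes

Across: 8+3+6=17; 4+6+8=18. Down: 8+4=12; 3+6=9; 6+8=14. No digit repeats within any run.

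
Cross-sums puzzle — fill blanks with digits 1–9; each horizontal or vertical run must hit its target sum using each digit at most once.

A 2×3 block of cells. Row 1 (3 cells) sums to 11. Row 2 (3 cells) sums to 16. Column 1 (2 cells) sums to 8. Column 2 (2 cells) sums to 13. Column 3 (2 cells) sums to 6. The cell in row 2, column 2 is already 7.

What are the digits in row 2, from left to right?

5, 7, 4

(1,2) = 13 − 7 = 6 completes the 13 down.
No cell is forced outright now. (1,1) can only be 1 or 2 or 3 (the digits allowed by both its 11 across and its 8 down). If (1,1) = 1: that forces (1,3) = 4, after which (2,1) would have to be in {1,3,4,5,6,8} for the 16 across but in {7} for the 8 down — contradiction. If (1,1) = 2: then (1,3) would have to be in {3} for the 11 across but in {1,2,4,5} for the 6 down — contradiction. So (1,1) = 3.
(1,3) = 11 − 9 = 2 completes the 11 across.
(2,1) = 8 − 3 = 5 completes the 8 down.
(2,3) = 16 − 12 = 4 completes the 16 across.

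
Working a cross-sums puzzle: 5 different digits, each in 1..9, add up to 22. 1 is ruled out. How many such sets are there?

2

5 distinct digits from 1–9 sum between 15 and 35.
Dropping sets that contain 1.
Enumerating: {2,3,4,5,8}, {2,3,4,6,7}.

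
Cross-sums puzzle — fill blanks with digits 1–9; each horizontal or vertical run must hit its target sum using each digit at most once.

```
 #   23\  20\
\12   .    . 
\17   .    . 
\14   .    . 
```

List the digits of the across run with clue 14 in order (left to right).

17 in 2 cells must be {8,9}; 23 in 3 cells must be {6,8,9}.
Nothing is forced directly, so branch on R1C1, whose candidates are 8 or 9. If R1C1 = 8: that forces R1C2 = 4, R2C1 = 9, after which R2C2 would have to be in {8} for the 17 across but in {7,9} for the 20 down — contradiction. So R1C1 = 9.
R1C2 = 12 − 9 = 3 completes the 12 across.
Given what's placed, R2C1 must be 8 to fit the 17 across and 23 down.
R2C2 = 17 − 8 = 9 completes the 17 across.
R3C1 = 23 − 17 = 6 completes the 23 down.
R3C2 = 14 − 6 = 8 completes the 14 across.

6 8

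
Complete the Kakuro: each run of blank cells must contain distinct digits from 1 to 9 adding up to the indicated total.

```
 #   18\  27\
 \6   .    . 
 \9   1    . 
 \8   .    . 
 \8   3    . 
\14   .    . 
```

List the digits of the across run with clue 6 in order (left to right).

2 4

R2C2 = 9 − 1 = 8 completes the 9 across.
R4C2 = 8 − 3 = 5 completes the 8 across.
Nothing is forced directly, so branch on R5C1, whose candidates are 5 or 8. If R5C1 = 8: that forces R3C1 = 2, R3C2 = 6, after which R5C2 would have to be in {6} for the 14 across but in {1,7} for the 27 down — contradiction. So R5C1 = 5.
R1C1 = 2: the only remaining digit allowed by both the 6 across and the 18 down.
R1C2 = 6 − 2 = 4 completes the 6 across.
R3C1 = 18 − 11 = 7 completes the 18 down.
R3C2 = 8 − 7 = 1 completes the 8 across.
R5C2 = 14 − 5 = 9 completes the 14 across.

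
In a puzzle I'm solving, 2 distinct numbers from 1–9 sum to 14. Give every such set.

2 distinct digits from 1–9 sum between 3 and 17.

{5,9}; {6,8}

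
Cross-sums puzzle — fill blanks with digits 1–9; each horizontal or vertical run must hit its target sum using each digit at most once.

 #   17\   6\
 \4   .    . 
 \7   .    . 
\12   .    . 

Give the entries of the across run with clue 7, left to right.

5 2

4 in 2 cells must be {1,3}; 6 in 3 cells must be {1,2,3}.
The 12 across and the 6 down share only 3, so R3C2 = 3.
Given what's placed, R1C2 must be 1 to fit the 4 across and 6 down.
R2C2 = 6 − 4 = 2 completes the 6 down.
R3C1 = 12 − 3 = 9 completes the 12 across.
R1C1 = 4 − 1 = 3 completes the 4 across.
R2C1 = 7 − 2 = 5 completes the 7 across.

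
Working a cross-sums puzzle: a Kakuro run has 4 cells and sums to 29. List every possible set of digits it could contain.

4 distinct digits from 1–9 sum between 10 and 30.
Only one set works: {5,7,8,9}.

{5,7,8,9}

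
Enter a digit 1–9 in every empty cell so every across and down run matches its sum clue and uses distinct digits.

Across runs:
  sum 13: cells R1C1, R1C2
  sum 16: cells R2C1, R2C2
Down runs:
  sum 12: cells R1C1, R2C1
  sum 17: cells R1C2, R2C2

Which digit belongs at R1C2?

16 in 2 cells must be {7,9}; 17 in 2 cells must be {8,9}.
The 16 across and the 17 down share only 9, so R2C2 = 9.
R1C2 = 17 − 9 = 8 completes the 17 down.
R2C1 = 16 − 9 = 7 completes the 16 across.
R1C1 = 13 − 8 = 5 completes the 13 across.

8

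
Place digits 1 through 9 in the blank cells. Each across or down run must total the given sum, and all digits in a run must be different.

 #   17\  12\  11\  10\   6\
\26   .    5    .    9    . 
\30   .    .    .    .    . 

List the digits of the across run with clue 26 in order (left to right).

17 in 2 cells must be {8,9}.
R1C1 = 8: the only remaining digit allowed by both the 26 across and the 17 down.
R1C3 = 3: the only remaining digit allowed by both the 26 across and the 11 down.
R1C5 = 26 − 25 = 1 completes the 26 across.

8 5 3 9 1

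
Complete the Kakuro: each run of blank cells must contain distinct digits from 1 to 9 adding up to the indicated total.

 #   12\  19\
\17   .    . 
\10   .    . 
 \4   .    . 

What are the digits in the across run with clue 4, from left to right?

17 in 2 cells must be {8,9}; 4 in 2 cells must be {1,3}.
The 4 across and the 19 down share only 3, so R3C2 = 3.
Given what's placed, R1C2 must be 9 to fit the 17 across and 19 down.
R2C2 = 19 − 12 = 7 completes the 19 down.
R3C1 = 4 − 3 = 1 completes the 4 across.
R1C1 = 17 − 9 = 8 completes the 17 across.
R2C1 = 10 − 7 = 3 completes the 10 across.

1 3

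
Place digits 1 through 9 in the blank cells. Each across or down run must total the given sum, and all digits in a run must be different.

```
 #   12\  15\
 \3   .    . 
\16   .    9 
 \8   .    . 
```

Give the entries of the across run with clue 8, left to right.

3 5

3 in 2 cells must be {1,2}; 16 in 2 cells must be {7,9}.
R2C1 = 16 − 9 = 7 completes the 16 across.
No cell is forced outright now. R1C1 can only be 1 or 2 (the digits allowed by both its 3 across and its 12 down). If R1C1 = 1: that forces R1C2 = 2, after which R3C1 would have to be in {1,2,3,5,6,7} for the 8 across but in {4} for the 12 down — contradiction. So R1C1 = 2.
R1C2 = 3 − 2 = 1 completes the 3 across.
R3C1 = 12 − 9 = 3 completes the 12 down.
R3C2 = 8 − 3 = 5 completes the 8 across.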